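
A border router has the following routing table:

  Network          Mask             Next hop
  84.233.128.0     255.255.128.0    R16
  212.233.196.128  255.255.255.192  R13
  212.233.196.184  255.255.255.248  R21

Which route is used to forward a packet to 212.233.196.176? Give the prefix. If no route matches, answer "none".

212.233.196.128/26

Entries matching 212.233.196.176:
  212.233.196.128/26 (212.233.196.128 - 212.233.196.191)
Most specific is 212.233.196.128/26.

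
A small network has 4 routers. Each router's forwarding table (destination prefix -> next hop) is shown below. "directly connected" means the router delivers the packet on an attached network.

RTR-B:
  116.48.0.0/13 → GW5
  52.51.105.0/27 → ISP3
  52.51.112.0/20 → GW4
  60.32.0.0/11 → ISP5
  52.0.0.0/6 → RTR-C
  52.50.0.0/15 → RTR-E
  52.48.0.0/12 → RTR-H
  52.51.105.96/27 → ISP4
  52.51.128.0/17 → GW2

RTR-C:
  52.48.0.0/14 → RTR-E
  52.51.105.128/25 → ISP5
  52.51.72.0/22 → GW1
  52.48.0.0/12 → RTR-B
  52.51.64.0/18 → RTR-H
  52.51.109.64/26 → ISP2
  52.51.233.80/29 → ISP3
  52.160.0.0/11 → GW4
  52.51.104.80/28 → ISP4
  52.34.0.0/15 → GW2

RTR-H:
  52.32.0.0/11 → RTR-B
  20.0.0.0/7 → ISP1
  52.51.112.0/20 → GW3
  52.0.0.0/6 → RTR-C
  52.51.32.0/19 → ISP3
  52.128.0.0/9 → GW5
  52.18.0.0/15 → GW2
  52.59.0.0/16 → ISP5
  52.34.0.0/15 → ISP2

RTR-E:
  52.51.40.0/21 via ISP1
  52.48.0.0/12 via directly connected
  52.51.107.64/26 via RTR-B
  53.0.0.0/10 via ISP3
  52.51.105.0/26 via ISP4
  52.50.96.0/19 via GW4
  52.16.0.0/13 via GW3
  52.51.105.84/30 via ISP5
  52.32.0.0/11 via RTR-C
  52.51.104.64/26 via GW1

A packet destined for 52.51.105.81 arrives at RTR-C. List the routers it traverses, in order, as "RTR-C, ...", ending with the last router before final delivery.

At RTR-C: longest match for 52.51.105.81 is 52.51.64.0/18 -> RTR-H
At RTR-H: longest match for 52.51.105.81 is 52.32.0.0/11 -> RTR-B
At RTR-B: longest match for 52.51.105.81 is 52.50.0.0/15 -> RTR-E
At RTR-E: longest match for 52.51.105.81 is 52.48.0.0/12 -> directly connected

RTR-C, RTR-H, RTR-B, RTR-E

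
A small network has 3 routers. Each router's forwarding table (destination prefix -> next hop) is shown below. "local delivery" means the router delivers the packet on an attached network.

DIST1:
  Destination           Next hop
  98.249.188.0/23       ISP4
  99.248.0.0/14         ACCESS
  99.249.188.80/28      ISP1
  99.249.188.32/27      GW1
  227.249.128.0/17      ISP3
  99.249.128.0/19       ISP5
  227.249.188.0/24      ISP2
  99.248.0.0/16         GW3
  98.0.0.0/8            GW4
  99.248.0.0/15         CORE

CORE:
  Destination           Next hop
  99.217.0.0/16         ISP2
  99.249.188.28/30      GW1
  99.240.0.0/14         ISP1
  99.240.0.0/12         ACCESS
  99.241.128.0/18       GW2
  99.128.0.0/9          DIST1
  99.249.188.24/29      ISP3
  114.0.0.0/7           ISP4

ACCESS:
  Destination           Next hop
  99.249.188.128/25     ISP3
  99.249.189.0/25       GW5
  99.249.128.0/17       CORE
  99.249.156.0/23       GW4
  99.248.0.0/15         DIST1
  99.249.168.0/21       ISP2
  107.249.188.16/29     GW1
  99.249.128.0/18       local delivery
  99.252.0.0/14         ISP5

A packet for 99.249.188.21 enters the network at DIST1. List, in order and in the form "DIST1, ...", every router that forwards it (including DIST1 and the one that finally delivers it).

DIST1, CORE, ACCESS

At DIST1: longest match for 99.249.188.21 is 99.248.0.0/15 -> CORE
At CORE: longest match for 99.249.188.21 is 99.240.0.0/12 -> ACCESS
At ACCESS: longest match for 99.249.188.21 is 99.249.128.0/18 -> local delivery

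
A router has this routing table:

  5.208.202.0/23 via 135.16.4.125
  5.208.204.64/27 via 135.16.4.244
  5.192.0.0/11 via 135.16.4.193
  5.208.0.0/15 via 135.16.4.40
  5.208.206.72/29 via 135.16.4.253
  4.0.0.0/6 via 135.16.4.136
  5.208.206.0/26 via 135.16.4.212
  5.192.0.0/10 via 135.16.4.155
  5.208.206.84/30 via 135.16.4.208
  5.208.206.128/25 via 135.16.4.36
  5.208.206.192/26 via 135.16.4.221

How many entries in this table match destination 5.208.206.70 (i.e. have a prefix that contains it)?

Prefixes containing 5.208.206.70:
  4.0.0.0/6 (4.0.0.0 - 7.255.255.255)
  5.192.0.0/10 (5.192.0.0 - 5.255.255.255)
  5.192.0.0/11 (5.192.0.0 - 5.223.255.255)
  5.208.0.0/15 (5.208.0.0 - 5.209.255.255)
Total matching entries: 4.

4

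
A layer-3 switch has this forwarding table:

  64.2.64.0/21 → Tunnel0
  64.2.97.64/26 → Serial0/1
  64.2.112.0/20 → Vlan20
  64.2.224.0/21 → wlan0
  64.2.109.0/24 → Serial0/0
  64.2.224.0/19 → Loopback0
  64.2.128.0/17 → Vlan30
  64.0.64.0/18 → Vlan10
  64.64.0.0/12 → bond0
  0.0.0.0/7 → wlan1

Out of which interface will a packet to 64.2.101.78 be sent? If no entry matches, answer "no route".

No entry's prefix contains 64.2.101.78; there is no default route.

no route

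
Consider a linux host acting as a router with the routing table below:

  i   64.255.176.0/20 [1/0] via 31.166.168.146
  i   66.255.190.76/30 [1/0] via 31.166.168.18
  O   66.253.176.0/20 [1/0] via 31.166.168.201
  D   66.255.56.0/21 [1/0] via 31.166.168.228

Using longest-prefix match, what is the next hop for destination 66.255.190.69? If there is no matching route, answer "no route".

No entry's prefix contains 66.255.190.69; there is no default route.

no route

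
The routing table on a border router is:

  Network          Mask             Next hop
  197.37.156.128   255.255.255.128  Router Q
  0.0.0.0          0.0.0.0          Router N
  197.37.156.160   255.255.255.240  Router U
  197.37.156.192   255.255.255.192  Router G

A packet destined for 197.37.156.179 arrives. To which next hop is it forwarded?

Routes whose prefix contains 197.37.156.179:
  0.0.0.0/0 (default, matches everything) -> Router N
  197.37.156.128/25 (197.37.156.128 - 197.37.156.255) -> Router Q
More-specific entries that do NOT match:
  197.37.156.160/28 (197.37.156.160 - 197.37.156.175) does not contain 197.37.156.179
  197.37.156.192/26 (197.37.156.192 - 197.37.156.255) does not contain 197.37.156.179
Longest matching prefix is /25 -> next hop Router Q.

Router Q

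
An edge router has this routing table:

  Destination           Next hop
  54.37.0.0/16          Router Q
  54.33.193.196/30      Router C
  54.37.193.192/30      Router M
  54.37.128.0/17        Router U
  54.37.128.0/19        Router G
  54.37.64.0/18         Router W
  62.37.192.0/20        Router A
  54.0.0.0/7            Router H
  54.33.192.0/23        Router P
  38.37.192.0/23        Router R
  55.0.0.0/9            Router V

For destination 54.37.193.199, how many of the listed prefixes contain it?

Prefixes containing 54.37.193.199:
  54.0.0.0/7 (54.0.0.0 - 55.255.255.255)
  54.37.0.0/16 (54.37.0.0 - 54.37.255.255)
  54.37.128.0/17 (54.37.128.0 - 54.37.255.255)
Total matching entries: 3.

3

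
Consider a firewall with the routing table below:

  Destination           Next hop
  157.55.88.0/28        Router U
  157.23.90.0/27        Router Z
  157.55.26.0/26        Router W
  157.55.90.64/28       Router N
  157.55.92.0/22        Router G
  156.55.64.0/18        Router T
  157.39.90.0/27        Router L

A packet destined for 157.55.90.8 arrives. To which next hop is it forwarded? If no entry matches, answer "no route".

no route

No entry's prefix contains 157.55.90.8; there is no default route.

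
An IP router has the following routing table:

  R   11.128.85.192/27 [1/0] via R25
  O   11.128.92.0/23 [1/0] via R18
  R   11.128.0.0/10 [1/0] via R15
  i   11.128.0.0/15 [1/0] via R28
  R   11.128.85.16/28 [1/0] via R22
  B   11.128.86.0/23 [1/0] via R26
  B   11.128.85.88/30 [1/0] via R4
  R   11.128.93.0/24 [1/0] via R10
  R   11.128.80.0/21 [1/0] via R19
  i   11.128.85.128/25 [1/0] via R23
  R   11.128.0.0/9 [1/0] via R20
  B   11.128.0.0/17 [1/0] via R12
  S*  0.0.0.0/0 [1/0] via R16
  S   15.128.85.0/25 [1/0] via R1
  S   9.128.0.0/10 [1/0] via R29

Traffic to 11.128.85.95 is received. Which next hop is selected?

R19

Routes whose prefix contains 11.128.85.95:
  0.0.0.0/0 (default, matches everything) -> R16
  11.128.0.0/9 (11.128.0.0 - 11.255.255.255) -> R20
  11.128.0.0/10 (11.128.0.0 - 11.191.255.255) -> R15
  11.128.0.0/15 (11.128.0.0 - 11.129.255.255) -> R28
  11.128.0.0/17 (11.128.0.0 - 11.128.127.255) -> R12
  11.128.80.0/21 (11.128.80.0 - 11.128.87.255) -> R19
More-specific entries that do NOT match:
  11.128.85.88/30 (11.128.85.88 - 11.128.85.91) does not contain 11.128.85.95
  11.128.85.16/28 (11.128.85.16 - 11.128.85.31) does not contain 11.128.85.95
  11.128.85.192/27 (11.128.85.192 - 11.128.85.223) does not contain 11.128.85.95
  11.128.85.128/25 (11.128.85.128 - 11.128.85.255) does not contain 11.128.85.95
  15.128.85.0/25 (15.128.85.0 - 15.128.85.127) does not contain 11.128.85.95
  11.128.93.0/24 (11.128.93.0 - 11.128.93.255) does not contain 11.128.85.95
  11.128.92.0/23 (11.128.92.0 - 11.128.93.255) does not contain 11.128.85.95
  11.128.86.0/23 (11.128.86.0 - 11.128.87.255) does not contain 11.128.85.95
Longest matching prefix is /21 -> next hop R19.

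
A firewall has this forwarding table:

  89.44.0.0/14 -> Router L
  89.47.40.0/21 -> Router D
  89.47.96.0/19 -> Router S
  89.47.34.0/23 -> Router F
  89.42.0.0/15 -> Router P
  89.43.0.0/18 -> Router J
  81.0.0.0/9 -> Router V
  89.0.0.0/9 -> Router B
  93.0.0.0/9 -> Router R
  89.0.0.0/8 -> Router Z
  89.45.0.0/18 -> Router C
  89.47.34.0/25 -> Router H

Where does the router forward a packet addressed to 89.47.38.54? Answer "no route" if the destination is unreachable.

Routes whose prefix contains 89.47.38.54:
  89.0.0.0/8 (89.0.0.0 - 89.255.255.255) -> Router Z
  89.0.0.0/9 (89.0.0.0 - 89.127.255.255) -> Router B
  89.44.0.0/14 (89.44.0.0 - 89.47.255.255) -> Router L
More-specific entries that do NOT match:
  89.47.34.0/25 (89.47.34.0 - 89.47.34.127) does not contain 89.47.38.54
  89.47.34.0/23 (89.47.34.0 - 89.47.35.255) does not contain 89.47.38.54
  89.47.40.0/21 (89.47.40.0 - 89.47.47.255) does not contain 89.47.38.54
  89.47.96.0/19 (89.47.96.0 - 89.47.127.255) does not contain 89.47.38.54
  89.43.0.0/18 (89.43.0.0 - 89.43.63.255) does not contain 89.47.38.54
  89.45.0.0/18 (89.45.0.0 - 89.45.63.255) does not contain 89.47.38.54
  89.42.0.0/15 (89.42.0.0 - 89.43.255.255) does not contain 89.47.38.54
Longest matching prefix is /14 -> next hop Router L.

Router L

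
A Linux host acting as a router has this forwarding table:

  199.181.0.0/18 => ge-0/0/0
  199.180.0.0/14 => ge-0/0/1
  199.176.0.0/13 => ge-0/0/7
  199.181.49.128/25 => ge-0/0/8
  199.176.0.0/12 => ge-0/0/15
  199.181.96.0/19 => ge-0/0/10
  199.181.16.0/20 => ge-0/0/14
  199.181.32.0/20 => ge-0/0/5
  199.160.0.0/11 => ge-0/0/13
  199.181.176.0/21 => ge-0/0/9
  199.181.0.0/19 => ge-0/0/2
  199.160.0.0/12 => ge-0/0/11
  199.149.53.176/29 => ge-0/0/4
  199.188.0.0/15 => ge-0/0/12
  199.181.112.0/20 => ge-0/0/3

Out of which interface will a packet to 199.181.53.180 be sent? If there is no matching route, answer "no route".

ge-0/0/0

Routes whose prefix contains 199.181.53.180:
  199.160.0.0/11 (199.160.0.0 - 199.191.255.255) -> ge-0/0/13
  199.176.0.0/12 (199.176.0.0 - 199.191.255.255) -> ge-0/0/15
  199.176.0.0/13 (199.176.0.0 - 199.183.255.255) -> ge-0/0/7
  199.180.0.0/14 (199.180.0.0 - 199.183.255.255) -> ge-0/0/1
  199.181.0.0/18 (199.181.0.0 - 199.181.63.255) -> ge-0/0/0
More-specific entries that do NOT match:
  199.149.53.176/29 (199.149.53.176 - 199.149.53.183) does not contain 199.181.53.180
  199.181.49.128/25 (199.181.49.128 - 199.181.49.255) does not contain 199.181.53.180
  199.181.176.0/21 (199.181.176.0 - 199.181.183.255) does not contain 199.181.53.180
  199.181.16.0/20 (199.181.16.0 - 199.181.31.255) does not contain 199.181.53.180
  199.181.32.0/20 (199.181.32.0 - 199.181.47.255) does not contain 199.181.53.180
  199.181.112.0/20 (199.181.112.0 - 199.181.127.255) does not contain 199.181.53.180
  199.181.96.0/19 (199.181.96.0 - 199.181.127.255) does not contain 199.181.53.180
  199.181.0.0/19 (199.181.0.0 - 199.181.31.255) does not contain 199.181.53.180
Longest matching prefix is /18 -> interface ge-0/0/0.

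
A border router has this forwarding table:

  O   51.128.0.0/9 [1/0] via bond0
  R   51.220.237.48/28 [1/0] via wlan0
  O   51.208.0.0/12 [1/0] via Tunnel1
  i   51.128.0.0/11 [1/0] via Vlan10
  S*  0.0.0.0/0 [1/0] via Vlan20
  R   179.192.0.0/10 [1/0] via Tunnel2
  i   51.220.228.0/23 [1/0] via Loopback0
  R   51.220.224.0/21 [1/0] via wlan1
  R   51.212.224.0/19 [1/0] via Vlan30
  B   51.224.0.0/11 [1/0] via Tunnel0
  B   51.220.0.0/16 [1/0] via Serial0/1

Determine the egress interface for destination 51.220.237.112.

Serial0/1

Routes whose prefix contains 51.220.237.112:
  0.0.0.0/0 (default, matches everything) -> Vlan20
  51.128.0.0/9 (51.128.0.0 - 51.255.255.255) -> bond0
  51.208.0.0/12 (51.208.0.0 - 51.223.255.255) -> Tunnel1
  51.220.0.0/16 (51.220.0.0 - 51.220.255.255) -> Serial0/1
More-specific entries that do NOT match:
  51.220.237.48/28 (51.220.237.48 - 51.220.237.63) does not contain 51.220.237.112
  51.220.228.0/23 (51.220.228.0 - 51.220.229.255) does not contain 51.220.237.112
  51.220.224.0/21 (51.220.224.0 - 51.220.231.255) does not contain 51.220.237.112
  51.212.224.0/19 (51.212.224.0 - 51.212.255.255) does not contain 51.220.237.112
Longest matching prefix is /16 -> interface Serial0/1.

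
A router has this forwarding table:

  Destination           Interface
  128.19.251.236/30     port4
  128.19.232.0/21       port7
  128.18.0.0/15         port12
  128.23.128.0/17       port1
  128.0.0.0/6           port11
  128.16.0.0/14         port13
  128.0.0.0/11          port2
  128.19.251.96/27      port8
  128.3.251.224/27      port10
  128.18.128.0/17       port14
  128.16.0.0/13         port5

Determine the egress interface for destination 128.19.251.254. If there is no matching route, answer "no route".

port12

Routes whose prefix contains 128.19.251.254:
  128.0.0.0/6 (128.0.0.0 - 131.255.255.255) -> port11
  128.0.0.0/11 (128.0.0.0 - 128.31.255.255) -> port2
  128.16.0.0/13 (128.16.0.0 - 128.23.255.255) -> port5
  128.16.0.0/14 (128.16.0.0 - 128.19.255.255) -> port13
  128.18.0.0/15 (128.18.0.0 - 128.19.255.255) -> port12
More-specific entries that do NOT match:
  128.19.251.236/30 (128.19.251.236 - 128.19.251.239) does not contain 128.19.251.254
  128.19.251.96/27 (128.19.251.96 - 128.19.251.127) does not contain 128.19.251.254
  128.3.251.224/27 (128.3.251.224 - 128.3.251.255) does not contain 128.19.251.254
  128.19.232.0/21 (128.19.232.0 - 128.19.239.255) does not contain 128.19.251.254
  128.23.128.0/17 (128.23.128.0 - 128.23.255.255) does not contain 128.19.251.254
  128.18.128.0/17 (128.18.128.0 - 128.18.255.255) does not contain 128.19.251.254
Longest matching prefix is /15 -> interface port12.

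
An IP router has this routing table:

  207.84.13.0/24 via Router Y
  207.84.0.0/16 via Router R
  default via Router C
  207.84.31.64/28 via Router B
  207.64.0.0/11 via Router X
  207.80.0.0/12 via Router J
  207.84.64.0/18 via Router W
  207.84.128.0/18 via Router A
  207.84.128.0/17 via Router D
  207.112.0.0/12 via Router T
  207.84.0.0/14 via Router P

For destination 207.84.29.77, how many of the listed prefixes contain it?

Prefixes containing 207.84.29.77:
  0.0.0.0/0 (default, matches everything)
  207.64.0.0/11 (207.64.0.0 - 207.95.255.255)
  207.80.0.0/12 (207.80.0.0 - 207.95.255.255)
  207.84.0.0/14 (207.84.0.0 - 207.87.255.255)
  207.84.0.0/16 (207.84.0.0 - 207.84.255.255)
Total matching entries: 5.

5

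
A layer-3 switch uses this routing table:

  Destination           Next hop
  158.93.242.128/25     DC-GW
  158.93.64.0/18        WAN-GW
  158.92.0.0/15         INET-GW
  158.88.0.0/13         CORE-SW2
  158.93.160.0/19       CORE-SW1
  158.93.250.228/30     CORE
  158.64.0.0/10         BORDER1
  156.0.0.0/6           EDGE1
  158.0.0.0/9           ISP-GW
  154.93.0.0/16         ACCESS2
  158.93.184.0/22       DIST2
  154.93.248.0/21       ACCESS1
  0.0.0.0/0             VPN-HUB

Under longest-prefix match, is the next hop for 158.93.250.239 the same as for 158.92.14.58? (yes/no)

158.93.250.239: longest match 158.92.0.0/15 -> INET-GW
158.92.14.58: longest match 158.92.0.0/15 -> INET-GW

yes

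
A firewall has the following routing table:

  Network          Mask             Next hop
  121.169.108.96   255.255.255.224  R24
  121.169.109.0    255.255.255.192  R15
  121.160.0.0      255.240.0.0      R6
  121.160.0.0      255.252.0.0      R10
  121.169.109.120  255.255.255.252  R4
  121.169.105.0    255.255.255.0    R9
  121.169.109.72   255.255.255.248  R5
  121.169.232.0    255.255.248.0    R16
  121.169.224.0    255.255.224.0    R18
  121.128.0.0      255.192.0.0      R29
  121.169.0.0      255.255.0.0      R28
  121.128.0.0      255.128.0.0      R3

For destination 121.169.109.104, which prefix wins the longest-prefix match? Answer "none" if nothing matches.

121.169.0.0/16

Entries matching 121.169.109.104:
  121.128.0.0/9 (121.128.0.0 - 121.255.255.255)
  121.128.0.0/10 (121.128.0.0 - 121.191.255.255)
  121.160.0.0/12 (121.160.0.0 - 121.175.255.255)
  121.169.0.0/16 (121.169.0.0 - 121.169.255.255)
Most specific is 121.169.0.0/16.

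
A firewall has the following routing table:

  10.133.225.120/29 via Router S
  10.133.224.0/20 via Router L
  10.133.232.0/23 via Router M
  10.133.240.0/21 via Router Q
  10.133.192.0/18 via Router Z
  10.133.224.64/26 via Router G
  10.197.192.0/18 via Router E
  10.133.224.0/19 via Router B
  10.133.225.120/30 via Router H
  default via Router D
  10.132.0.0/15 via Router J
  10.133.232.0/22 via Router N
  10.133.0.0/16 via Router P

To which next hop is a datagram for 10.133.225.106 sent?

Router L

Routes whose prefix contains 10.133.225.106:
  0.0.0.0/0 (default, matches everything) -> Router D
  10.132.0.0/15 (10.132.0.0 - 10.133.255.255) -> Router J
  10.133.0.0/16 (10.133.0.0 - 10.133.255.255) -> Router P
  10.133.192.0/18 (10.133.192.0 - 10.133.255.255) -> Router Z
  10.133.224.0/19 (10.133.224.0 - 10.133.255.255) -> Router B
  10.133.224.0/20 (10.133.224.0 - 10.133.239.255) -> Router L
More-specific entries that do NOT match:
  10.133.225.120/30 (10.133.225.120 - 10.133.225.123) does not contain 10.133.225.106
  10.133.225.120/29 (10.133.225.120 - 10.133.225.127) does not contain 10.133.225.106
  10.133.224.64/26 (10.133.224.64 - 10.133.224.127) does not contain 10.133.225.106
  10.133.232.0/23 (10.133.232.0 - 10.133.233.255) does not contain 10.133.225.106
  10.133.232.0/22 (10.133.232.0 - 10.133.235.255) does not contain 10.133.225.106
  10.133.240.0/21 (10.133.240.0 - 10.133.247.255) does not contain 10.133.225.106
Longest matching prefix is /20 -> next hop Router L.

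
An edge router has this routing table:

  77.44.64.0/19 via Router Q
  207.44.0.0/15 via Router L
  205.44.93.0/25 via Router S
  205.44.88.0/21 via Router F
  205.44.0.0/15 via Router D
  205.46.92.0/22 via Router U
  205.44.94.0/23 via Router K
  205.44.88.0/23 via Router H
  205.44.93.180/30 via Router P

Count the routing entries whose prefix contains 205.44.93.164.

2

Prefixes containing 205.44.93.164:
  205.44.0.0/15 (205.44.0.0 - 205.45.255.255)
  205.44.88.0/21 (205.44.88.0 - 205.44.95.255)
Total matching entries: 2.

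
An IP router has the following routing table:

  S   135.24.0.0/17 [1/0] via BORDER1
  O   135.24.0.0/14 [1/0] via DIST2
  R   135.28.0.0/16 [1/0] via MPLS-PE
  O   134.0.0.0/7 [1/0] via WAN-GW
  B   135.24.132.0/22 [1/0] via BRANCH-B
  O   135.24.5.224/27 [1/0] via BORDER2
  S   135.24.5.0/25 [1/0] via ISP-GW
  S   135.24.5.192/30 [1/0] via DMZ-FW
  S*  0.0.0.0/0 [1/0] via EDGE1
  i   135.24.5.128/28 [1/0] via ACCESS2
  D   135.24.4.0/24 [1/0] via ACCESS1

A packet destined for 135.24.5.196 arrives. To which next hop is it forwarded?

BORDER1

Routes whose prefix contains 135.24.5.196:
  0.0.0.0/0 (default, matches everything) -> EDGE1
  134.0.0.0/7 (134.0.0.0 - 135.255.255.255) -> WAN-GW
  135.24.0.0/14 (135.24.0.0 - 135.27.255.255) -> DIST2
  135.24.0.0/17 (135.24.0.0 - 135.24.127.255) -> BORDER1
More-specific entries that do NOT match:
  135.24.5.192/30 (135.24.5.192 - 135.24.5.195) does not contain 135.24.5.196
  135.24.5.128/28 (135.24.5.128 - 135.24.5.143) does not contain 135.24.5.196
  135.24.5.224/27 (135.24.5.224 - 135.24.5.255) does not contain 135.24.5.196
  135.24.5.0/25 (135.24.5.0 - 135.24.5.127) does not contain 135.24.5.196
  135.24.4.0/24 (135.24.4.0 - 135.24.4.255) does not contain 135.24.5.196
  135.24.132.0/22 (135.24.132.0 - 135.24.135.255) does not contain 135.24.5.196
Longest matching prefix is /17 -> next hop BORDER1.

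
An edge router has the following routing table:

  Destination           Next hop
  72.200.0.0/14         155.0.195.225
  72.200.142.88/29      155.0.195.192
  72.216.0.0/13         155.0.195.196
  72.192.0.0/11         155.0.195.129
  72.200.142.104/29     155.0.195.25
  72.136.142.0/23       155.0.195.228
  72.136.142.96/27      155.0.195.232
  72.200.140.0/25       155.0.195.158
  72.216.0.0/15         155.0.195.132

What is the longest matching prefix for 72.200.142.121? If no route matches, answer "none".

72.200.0.0/14

Entries matching 72.200.142.121:
  72.192.0.0/11 (72.192.0.0 - 72.223.255.255)
  72.200.0.0/14 (72.200.0.0 - 72.203.255.255)
Most specific is 72.200.0.0/14.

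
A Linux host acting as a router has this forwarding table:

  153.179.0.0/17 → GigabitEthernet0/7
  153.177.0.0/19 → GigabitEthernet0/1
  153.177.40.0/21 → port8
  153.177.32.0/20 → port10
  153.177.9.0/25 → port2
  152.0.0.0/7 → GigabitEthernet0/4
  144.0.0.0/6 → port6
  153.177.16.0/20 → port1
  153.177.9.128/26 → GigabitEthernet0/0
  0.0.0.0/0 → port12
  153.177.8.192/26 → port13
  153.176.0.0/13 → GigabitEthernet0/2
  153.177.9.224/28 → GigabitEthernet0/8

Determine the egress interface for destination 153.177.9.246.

Routes whose prefix contains 153.177.9.246:
  0.0.0.0/0 (default, matches everything) -> port12
  152.0.0.0/7 (152.0.0.0 - 153.255.255.255) -> GigabitEthernet0/4
  153.176.0.0/13 (153.176.0.0 - 153.183.255.255) -> GigabitEthernet0/2
  153.177.0.0/19 (153.177.0.0 - 153.177.31.255) -> GigabitEthernet0/1
More-specific entries that do NOT match:
  153.177.9.224/28 (153.177.9.224 - 153.177.9.239) does not contain 153.177.9.246
  153.177.9.128/26 (153.177.9.128 - 153.177.9.191) does not contain 153.177.9.246
  153.177.8.192/26 (153.177.8.192 - 153.177.8.255) does not contain 153.177.9.246
  153.177.9.0/25 (153.177.9.0 - 153.177.9.127) does not contain 153.177.9.246
  153.177.40.0/21 (153.177.40.0 - 153.177.47.255) does not contain 153.177.9.246
  153.177.32.0/20 (153.177.32.0 - 153.177.47.255) does not contain 153.177.9.246
  153.177.16.0/20 (153.177.16.0 - 153.177.31.255) does not contain 153.177.9.246
Longest matching prefix is /19 -> interface GigabitEthernet0/1.

GigabitEthernet0/1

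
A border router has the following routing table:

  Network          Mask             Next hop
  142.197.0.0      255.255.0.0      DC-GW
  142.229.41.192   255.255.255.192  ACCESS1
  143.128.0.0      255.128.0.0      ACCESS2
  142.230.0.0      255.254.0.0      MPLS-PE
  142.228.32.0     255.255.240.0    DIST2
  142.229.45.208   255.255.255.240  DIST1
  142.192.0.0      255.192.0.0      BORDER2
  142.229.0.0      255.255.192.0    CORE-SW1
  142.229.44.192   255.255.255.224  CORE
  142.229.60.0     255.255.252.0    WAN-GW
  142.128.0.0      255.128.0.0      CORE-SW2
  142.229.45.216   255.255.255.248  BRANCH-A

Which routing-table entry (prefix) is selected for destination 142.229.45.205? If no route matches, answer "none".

Entries matching 142.229.45.205:
  142.128.0.0/9 (142.128.0.0 - 142.255.255.255)
  142.192.0.0/10 (142.192.0.0 - 142.255.255.255)
  142.229.0.0/18 (142.229.0.0 - 142.229.63.255)
Most specific is 142.229.0.0/18.

142.229.0.0/18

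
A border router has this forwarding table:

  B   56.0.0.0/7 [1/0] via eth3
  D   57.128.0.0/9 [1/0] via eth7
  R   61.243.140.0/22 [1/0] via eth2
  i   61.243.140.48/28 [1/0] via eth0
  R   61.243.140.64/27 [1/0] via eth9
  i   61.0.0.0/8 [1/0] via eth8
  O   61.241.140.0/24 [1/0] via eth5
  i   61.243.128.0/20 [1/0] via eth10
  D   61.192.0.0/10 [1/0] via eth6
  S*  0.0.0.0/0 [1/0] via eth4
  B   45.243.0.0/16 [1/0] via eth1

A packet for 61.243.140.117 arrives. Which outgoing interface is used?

eth2

Routes whose prefix contains 61.243.140.117:
  0.0.0.0/0 (default, matches everything) -> eth4
  61.0.0.0/8 (61.0.0.0 - 61.255.255.255) -> eth8
  61.192.0.0/10 (61.192.0.0 - 61.255.255.255) -> eth6
  61.243.128.0/20 (61.243.128.0 - 61.243.143.255) -> eth10
  61.243.140.0/22 (61.243.140.0 - 61.243.143.255) -> eth2
More-specific entries that do NOT match:
  61.243.140.48/28 (61.243.140.48 - 61.243.140.63) does not contain 61.243.140.117
  61.243.140.64/27 (61.243.140.64 - 61.243.140.95) does not contain 61.243.140.117
  61.241.140.0/24 (61.241.140.0 - 61.241.140.255) does not contain 61.243.140.117
Longest matching prefix is /22 -> interface eth2.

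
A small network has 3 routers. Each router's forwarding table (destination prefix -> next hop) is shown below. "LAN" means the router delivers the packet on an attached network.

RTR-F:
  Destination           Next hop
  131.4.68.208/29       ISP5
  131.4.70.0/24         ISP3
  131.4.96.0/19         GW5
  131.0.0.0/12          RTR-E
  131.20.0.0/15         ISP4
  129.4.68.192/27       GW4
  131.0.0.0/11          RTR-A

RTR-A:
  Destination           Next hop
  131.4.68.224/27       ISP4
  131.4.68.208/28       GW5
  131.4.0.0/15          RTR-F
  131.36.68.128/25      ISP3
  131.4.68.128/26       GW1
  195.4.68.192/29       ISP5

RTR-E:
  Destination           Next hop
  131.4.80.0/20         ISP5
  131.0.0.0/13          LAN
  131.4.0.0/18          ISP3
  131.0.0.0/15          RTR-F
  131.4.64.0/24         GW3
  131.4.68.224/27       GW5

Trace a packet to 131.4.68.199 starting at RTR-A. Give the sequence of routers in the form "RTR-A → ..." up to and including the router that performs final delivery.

At RTR-A: longest match for 131.4.68.199 is 131.4.0.0/15 -> RTR-F
At RTR-F: longest match for 131.4.68.199 is 131.0.0.0/12 -> RTR-E
At RTR-E: longest match for 131.4.68.199 is 131.0.0.0/13 -> LAN

RTR-A → RTR-F → RTR-E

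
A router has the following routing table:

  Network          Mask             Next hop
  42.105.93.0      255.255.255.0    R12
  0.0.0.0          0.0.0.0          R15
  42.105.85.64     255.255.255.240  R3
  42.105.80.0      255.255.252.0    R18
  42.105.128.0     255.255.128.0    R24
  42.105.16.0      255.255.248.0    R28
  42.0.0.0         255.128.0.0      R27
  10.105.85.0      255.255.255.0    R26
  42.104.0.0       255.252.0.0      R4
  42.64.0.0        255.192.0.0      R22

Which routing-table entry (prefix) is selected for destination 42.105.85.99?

Entries matching 42.105.85.99:
  0.0.0.0/0 (default, matches everything)
  42.0.0.0/9 (42.0.0.0 - 42.127.255.255)
  42.64.0.0/10 (42.64.0.0 - 42.127.255.255)
  42.104.0.0/14 (42.104.0.0 - 42.107.255.255)
Most specific is 42.104.0.0/14.

42.104.0.0/14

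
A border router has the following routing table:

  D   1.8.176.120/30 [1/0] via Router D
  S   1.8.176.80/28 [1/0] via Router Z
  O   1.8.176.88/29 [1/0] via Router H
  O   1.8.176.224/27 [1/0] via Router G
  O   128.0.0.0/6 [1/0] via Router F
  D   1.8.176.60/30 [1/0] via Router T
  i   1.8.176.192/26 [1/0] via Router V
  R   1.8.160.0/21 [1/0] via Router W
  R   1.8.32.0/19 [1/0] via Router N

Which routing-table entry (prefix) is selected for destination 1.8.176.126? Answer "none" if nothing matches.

1.8.176.126 is outside every listed prefix and there is no default route.

none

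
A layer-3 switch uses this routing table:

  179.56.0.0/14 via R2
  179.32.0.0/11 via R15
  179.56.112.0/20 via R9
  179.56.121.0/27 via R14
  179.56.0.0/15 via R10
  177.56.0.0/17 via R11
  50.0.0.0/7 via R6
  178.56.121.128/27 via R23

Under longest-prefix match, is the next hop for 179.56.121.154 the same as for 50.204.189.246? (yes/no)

179.56.121.154: longest match 179.56.112.0/20 -> R9
50.204.189.246: longest match 50.0.0.0/7 -> R6

no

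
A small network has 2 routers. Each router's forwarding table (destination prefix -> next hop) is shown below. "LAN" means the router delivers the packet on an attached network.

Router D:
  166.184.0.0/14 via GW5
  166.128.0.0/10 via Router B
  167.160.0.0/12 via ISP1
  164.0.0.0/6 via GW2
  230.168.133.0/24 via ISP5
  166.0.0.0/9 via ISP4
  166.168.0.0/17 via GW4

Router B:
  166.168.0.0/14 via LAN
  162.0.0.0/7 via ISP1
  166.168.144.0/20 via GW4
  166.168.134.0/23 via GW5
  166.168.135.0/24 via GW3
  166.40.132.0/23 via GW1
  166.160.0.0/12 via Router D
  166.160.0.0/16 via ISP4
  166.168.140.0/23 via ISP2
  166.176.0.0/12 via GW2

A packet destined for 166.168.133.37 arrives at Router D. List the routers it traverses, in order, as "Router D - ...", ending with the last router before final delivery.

At Router D: longest match for 166.168.133.37 is 166.128.0.0/10 -> Router B
At Router B: longest match for 166.168.133.37 is 166.168.0.0/14 -> LAN

Router D - Router B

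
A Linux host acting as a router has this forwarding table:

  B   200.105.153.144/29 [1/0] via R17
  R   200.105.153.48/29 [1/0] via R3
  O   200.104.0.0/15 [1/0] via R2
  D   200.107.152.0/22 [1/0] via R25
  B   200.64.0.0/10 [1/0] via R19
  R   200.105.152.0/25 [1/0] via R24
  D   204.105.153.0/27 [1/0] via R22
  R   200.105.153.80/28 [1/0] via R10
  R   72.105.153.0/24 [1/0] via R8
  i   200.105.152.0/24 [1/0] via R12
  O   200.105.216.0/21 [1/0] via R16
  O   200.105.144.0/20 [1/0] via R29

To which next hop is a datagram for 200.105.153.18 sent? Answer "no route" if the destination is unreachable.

R29

Routes whose prefix contains 200.105.153.18:
  200.64.0.0/10 (200.64.0.0 - 200.127.255.255) -> R19
  200.104.0.0/15 (200.104.0.0 - 200.105.255.255) -> R2
  200.105.144.0/20 (200.105.144.0 - 200.105.159.255) -> R29
More-specific entries that do NOT match:
  200.105.153.144/29 (200.105.153.144 - 200.105.153.151) does not contain 200.105.153.18
  200.105.153.48/29 (200.105.153.48 - 200.105.153.55) does not contain 200.105.153.18
  200.105.153.80/28 (200.105.153.80 - 200.105.153.95) does not contain 200.105.153.18
  204.105.153.0/27 (204.105.153.0 - 204.105.153.31) does not contain 200.105.153.18
  200.105.152.0/25 (200.105.152.0 - 200.105.152.127) does not contain 200.105.153.18
  72.105.153.0/24 (72.105.153.0 - 72.105.153.255) does not contain 200.105.153.18
  200.105.152.0/24 (200.105.152.0 - 200.105.152.255) does not contain 200.105.153.18
  200.107.152.0/22 (200.107.152.0 - 200.107.155.255) does not contain 200.105.153.18
  200.105.216.0/21 (200.105.216.0 - 200.105.223.255) does not contain 200.105.153.18
Longest matching prefix is /20 -> next hop R29.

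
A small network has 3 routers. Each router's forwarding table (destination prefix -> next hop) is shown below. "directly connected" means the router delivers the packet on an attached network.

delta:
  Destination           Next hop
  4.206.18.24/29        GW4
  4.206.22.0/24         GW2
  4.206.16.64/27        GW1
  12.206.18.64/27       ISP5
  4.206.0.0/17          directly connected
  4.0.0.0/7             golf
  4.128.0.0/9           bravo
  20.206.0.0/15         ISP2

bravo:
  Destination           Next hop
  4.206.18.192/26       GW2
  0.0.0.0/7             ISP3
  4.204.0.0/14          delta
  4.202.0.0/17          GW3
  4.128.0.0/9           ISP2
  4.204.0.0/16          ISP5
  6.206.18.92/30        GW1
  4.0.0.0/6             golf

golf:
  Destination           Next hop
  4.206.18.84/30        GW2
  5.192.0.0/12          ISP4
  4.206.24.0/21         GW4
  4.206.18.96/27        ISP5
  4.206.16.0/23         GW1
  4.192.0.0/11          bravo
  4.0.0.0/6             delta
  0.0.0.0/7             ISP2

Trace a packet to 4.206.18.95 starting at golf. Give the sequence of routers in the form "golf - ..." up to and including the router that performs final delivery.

golf - bravo - delta

At golf: longest match for 4.206.18.95 is 4.192.0.0/11 -> bravo
At bravo: longest match for 4.206.18.95 is 4.204.0.0/14 -> delta
At delta: longest match for 4.206.18.95 is 4.206.0.0/17 -> directly connected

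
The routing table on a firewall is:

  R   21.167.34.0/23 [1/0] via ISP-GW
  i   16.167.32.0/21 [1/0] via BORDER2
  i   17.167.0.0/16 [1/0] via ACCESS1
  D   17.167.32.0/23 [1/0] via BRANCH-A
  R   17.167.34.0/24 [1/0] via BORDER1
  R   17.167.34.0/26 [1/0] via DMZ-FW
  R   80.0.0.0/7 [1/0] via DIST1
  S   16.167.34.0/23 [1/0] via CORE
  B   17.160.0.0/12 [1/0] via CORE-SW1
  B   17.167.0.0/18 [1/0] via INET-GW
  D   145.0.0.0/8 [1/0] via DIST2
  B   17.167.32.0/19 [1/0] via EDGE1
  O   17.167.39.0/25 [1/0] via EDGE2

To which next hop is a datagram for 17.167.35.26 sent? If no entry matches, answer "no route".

EDGE1

Routes whose prefix contains 17.167.35.26:
  17.160.0.0/12 (17.160.0.0 - 17.175.255.255) -> CORE-SW1
  17.167.0.0/16 (17.167.0.0 - 17.167.255.255) -> ACCESS1
  17.167.0.0/18 (17.167.0.0 - 17.167.63.255) -> INET-GW
  17.167.32.0/19 (17.167.32.0 - 17.167.63.255) -> EDGE1
More-specific entries that do NOT match:
  17.167.34.0/26 (17.167.34.0 - 17.167.34.63) does not contain 17.167.35.26
  17.167.39.0/25 (17.167.39.0 - 17.167.39.127) does not contain 17.167.35.26
  17.167.34.0/24 (17.167.34.0 - 17.167.34.255) does not contain 17.167.35.26
  21.167.34.0/23 (21.167.34.0 - 21.167.35.255) does not contain 17.167.35.26
  17.167.32.0/23 (17.167.32.0 - 17.167.33.255) does not contain 17.167.35.26
  16.167.34.0/23 (16.167.34.0 - 16.167.35.255) does not contain 17.167.35.26
  16.167.32.0/21 (16.167.32.0 - 16.167.39.255) does not contain 17.167.35.26
Longest matching prefix is /19 -> next hop EDGE1.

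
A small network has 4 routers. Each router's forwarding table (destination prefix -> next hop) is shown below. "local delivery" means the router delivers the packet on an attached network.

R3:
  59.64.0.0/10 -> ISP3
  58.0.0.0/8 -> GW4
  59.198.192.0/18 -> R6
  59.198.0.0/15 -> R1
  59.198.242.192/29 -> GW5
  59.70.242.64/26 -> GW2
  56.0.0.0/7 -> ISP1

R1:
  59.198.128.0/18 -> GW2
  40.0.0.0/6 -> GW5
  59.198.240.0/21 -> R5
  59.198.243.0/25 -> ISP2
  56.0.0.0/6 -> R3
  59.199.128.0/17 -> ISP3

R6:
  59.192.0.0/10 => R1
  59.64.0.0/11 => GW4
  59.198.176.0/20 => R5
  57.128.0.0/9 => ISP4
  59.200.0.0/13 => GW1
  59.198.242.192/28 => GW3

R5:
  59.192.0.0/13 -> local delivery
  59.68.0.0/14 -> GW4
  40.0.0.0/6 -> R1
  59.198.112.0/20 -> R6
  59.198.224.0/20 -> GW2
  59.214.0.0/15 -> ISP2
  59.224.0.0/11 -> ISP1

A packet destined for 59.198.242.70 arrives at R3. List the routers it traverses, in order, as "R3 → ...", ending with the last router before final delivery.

R3 → R6 → R1 → R5

At R3: longest match for 59.198.242.70 is 59.198.192.0/18 -> R6
At R6: longest match for 59.198.242.70 is 59.192.0.0/10 -> R1
At R1: longest match for 59.198.242.70 is 59.198.240.0/21 -> R5
At R5: longest match for 59.198.242.70 is 59.192.0.0/13 -> local delivery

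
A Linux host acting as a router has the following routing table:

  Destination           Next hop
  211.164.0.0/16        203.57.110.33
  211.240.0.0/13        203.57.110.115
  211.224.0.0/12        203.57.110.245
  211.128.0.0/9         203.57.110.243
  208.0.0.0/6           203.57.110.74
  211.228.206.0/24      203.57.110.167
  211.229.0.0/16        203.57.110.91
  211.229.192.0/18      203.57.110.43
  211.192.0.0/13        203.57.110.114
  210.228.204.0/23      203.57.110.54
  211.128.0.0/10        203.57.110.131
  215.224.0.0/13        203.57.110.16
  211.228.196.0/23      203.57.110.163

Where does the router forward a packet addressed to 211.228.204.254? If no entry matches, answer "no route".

Routes whose prefix contains 211.228.204.254:
  208.0.0.0/6 (208.0.0.0 - 211.255.255.255) -> 203.57.110.74
  211.128.0.0/9 (211.128.0.0 - 211.255.255.255) -> 203.57.110.243
  211.224.0.0/12 (211.224.0.0 - 211.239.255.255) -> 203.57.110.245
More-specific entries that do NOT match:
  211.228.206.0/24 (211.228.206.0 - 211.228.206.255) does not contain 211.228.204.254
  210.228.204.0/23 (210.228.204.0 - 210.228.205.255) does not contain 211.228.204.254
  211.228.196.0/23 (211.228.196.0 - 211.228.197.255) does not contain 211.228.204.254
  211.229.192.0/18 (211.229.192.0 - 211.229.255.255) does not contain 211.228.204.254
  211.164.0.0/16 (211.164.0.0 - 211.164.255.255) does not contain 211.228.204.254
  211.229.0.0/16 (211.229.0.0 - 211.229.255.255) does not contain 211.228.204.254
  211.240.0.0/13 (211.240.0.0 - 211.247.255.255) does not contain 211.228.204.254
  211.192.0.0/13 (211.192.0.0 - 211.199.255.255) does not contain 211.228.204.254
  215.224.0.0/13 (215.224.0.0 - 215.231.255.255) does not contain 211.228.204.254
Longest matching prefix is /12 -> next hop 203.57.110.245.

203.57.110.245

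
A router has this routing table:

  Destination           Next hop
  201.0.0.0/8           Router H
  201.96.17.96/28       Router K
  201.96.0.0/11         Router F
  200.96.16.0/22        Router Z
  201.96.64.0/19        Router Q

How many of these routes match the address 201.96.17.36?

Prefixes containing 201.96.17.36:
  201.0.0.0/8 (201.0.0.0 - 201.255.255.255)
  201.96.0.0/11 (201.96.0.0 - 201.127.255.255)
Total matching entries: 2.

2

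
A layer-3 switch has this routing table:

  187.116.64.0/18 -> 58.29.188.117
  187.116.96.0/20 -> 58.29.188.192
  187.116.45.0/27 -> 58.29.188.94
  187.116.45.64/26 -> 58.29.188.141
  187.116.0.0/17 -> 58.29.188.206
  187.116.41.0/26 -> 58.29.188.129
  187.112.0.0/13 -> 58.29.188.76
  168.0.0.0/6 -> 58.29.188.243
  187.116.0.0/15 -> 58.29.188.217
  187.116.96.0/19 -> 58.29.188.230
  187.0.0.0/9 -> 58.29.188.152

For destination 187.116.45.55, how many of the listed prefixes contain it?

4

Prefixes containing 187.116.45.55:
  187.0.0.0/9 (187.0.0.0 - 187.127.255.255)
  187.112.0.0/13 (187.112.0.0 - 187.119.255.255)
  187.116.0.0/15 (187.116.0.0 - 187.117.255.255)
  187.116.0.0/17 (187.116.0.0 - 187.116.127.255)
Total matching entries: 4.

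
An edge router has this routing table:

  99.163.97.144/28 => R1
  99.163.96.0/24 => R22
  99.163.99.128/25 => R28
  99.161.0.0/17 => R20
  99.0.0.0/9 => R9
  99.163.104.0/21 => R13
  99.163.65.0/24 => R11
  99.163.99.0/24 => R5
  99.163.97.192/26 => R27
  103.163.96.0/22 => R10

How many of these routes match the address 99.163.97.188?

0

No listed prefix contains 99.163.97.188.
Total matching entries: 0.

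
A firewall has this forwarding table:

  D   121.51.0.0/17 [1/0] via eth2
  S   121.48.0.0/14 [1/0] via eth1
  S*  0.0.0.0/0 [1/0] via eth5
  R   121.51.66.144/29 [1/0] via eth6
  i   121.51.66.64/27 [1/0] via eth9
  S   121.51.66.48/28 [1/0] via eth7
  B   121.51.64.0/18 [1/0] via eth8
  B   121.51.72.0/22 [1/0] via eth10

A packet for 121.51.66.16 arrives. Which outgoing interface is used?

eth8

Routes whose prefix contains 121.51.66.16:
  0.0.0.0/0 (default, matches everything) -> eth5
  121.48.0.0/14 (121.48.0.0 - 121.51.255.255) -> eth1
  121.51.0.0/17 (121.51.0.0 - 121.51.127.255) -> eth2
  121.51.64.0/18 (121.51.64.0 - 121.51.127.255) -> eth8
More-specific entries that do NOT match:
  121.51.66.144/29 (121.51.66.144 - 121.51.66.151) does not contain 121.51.66.16
  121.51.66.48/28 (121.51.66.48 - 121.51.66.63) does not contain 121.51.66.16
  121.51.66.64/27 (121.51.66.64 - 121.51.66.95) does not contain 121.51.66.16
  121.51.72.0/22 (121.51.72.0 - 121.51.75.255) does not contain 121.51.66.16
Longest matching prefix is /18 -> interface eth8.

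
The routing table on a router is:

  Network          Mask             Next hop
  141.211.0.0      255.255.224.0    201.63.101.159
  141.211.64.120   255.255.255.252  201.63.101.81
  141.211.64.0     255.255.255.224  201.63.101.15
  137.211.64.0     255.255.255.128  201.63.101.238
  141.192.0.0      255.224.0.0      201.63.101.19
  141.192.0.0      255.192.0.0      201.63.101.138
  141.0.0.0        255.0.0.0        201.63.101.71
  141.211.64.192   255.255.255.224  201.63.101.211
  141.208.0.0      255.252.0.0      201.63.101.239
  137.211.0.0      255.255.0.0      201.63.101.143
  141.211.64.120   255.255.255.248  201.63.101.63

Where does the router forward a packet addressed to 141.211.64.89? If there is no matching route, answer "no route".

201.63.101.239

Routes whose prefix contains 141.211.64.89:
  141.0.0.0/8 (141.0.0.0 - 141.255.255.255) -> 201.63.101.71
  141.192.0.0/10 (141.192.0.0 - 141.255.255.255) -> 201.63.101.138
  141.192.0.0/11 (141.192.0.0 - 141.223.255.255) -> 201.63.101.19
  141.208.0.0/14 (141.208.0.0 - 141.211.255.255) -> 201.63.101.239
More-specific entries that do NOT match:
  141.211.64.120/30 (141.211.64.120 - 141.211.64.123) does not contain 141.211.64.89
  141.211.64.120/29 (141.211.64.120 - 141.211.64.127) does not contain 141.211.64.89
  141.211.64.0/27 (141.211.64.0 - 141.211.64.31) does not contain 141.211.64.89
  141.211.64.192/27 (141.211.64.192 - 141.211.64.223) does not contain 141.211.64.89
  137.211.64.0/25 (137.211.64.0 - 137.211.64.127) does not contain 141.211.64.89
  141.211.0.0/19 (141.211.0.0 - 141.211.31.255) does not contain 141.211.64.89
  137.211.0.0/16 (137.211.0.0 - 137.211.255.255) does not contain 141.211.64.89
Longest matching prefix is /14 -> next hop 201.63.101.239.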